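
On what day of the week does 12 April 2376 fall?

Doomsday rule: the anchor day for the 2300s is Wednesday. For year 76: 76÷12 = 6 r 4, and 4÷4 = 1, so 6+4+1 = 11.
Wednesday + 11 ≡ Sunday — that's 2376's doomsday.
In April the doomsday date is Apr 4.
Apr 12 is 8 days after Apr 4; 8 mod 7 = 1, so Sunday + 1 = Monday.

Monday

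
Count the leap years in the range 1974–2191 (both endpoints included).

Multiples of 4 in [1974,2191]: 54.
Of those, multiples of 100: 2 (not leap unless ÷400).
Multiples of 400: 1.
Leap years = 54 − 2 + 1 = 53.

53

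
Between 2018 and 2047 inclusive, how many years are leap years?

7

Multiples of 4 in [2018,2047]: 7.
Of those, multiples of 100: 0 (not leap unless ÷400).
Multiples of 400: 0.
Leap years = 7 − 0 + 0 = 7.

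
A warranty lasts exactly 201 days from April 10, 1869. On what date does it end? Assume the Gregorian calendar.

Apr has 30 days: +21 → May 1, 1869 (180 left).
May has 31 days: +31 → Jun 1, 1869 (149 left).
Jun has 30 days: +30 → Jul 1, 1869 (119 left).
Jul has 31 days: +31 → Aug 1, 1869 (88 left).
Aug has 31 days: +31 → Sep 1, 1869 (57 left).
Sep has 30 days: +30 → Oct 1, 1869 (27 left).
+27 → Oct 28, 1869.

October 28, 1869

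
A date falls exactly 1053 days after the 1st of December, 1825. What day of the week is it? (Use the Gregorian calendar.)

Sunday

Dec 1, 1825 is a Thursday.
1053 mod 7 = 3, so 1053 days after a Thursday is Thursday + 3 = Sunday.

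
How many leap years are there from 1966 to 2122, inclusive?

Multiples of 4 in [1966,2122]: 39.
Of those, multiples of 100: 2 (not leap unless ÷400).
Multiples of 400: 1.
Leap years = 39 − 2 + 1 = 38.

38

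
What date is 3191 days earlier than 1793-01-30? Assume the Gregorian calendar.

−366 (one year; includes Feb 29, 1792) → Jan 30, 1792 (2825 left).
−365 (one year) → Jan 30, 1791 (2460 left).
−365 (one year) → Jan 30, 1790 (2095 left).
−365 (one year) → Jan 30, 1789 (1730 left).
−366 (one year; includes Feb 29, 1788) → Jan 30, 1788 (1364 left).
−365 (one year) → Jan 30, 1787 (999 left).
−365 (one year) → Jan 30, 1786 (634 left).
−365 (one year) → Jan 30, 1785 (269 left).
−30 → Dec 31, 1784 (end of Dec, 31 days; 239 left).
−31 → Nov 30, 1784 (end of Nov, 30 days; 208 left).
−30 → Oct 31, 1784 (end of Oct, 31 days; 178 left).
−31 → Sep 30, 1784 (end of Sep, 30 days; 147 left).
−30 → Aug 31, 1784 (end of Aug, 31 days; 117 left).
−31 → Jul 31, 1784 (end of Jul, 31 days; 86 left).
−31 → Jun 30, 1784 (end of Jun, 30 days; 55 left).
−30 → May 31, 1784 (end of May, 31 days; 25 left).
−25 → May 6, 1784.

May 6, 1784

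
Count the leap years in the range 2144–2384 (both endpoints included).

59

Multiples of 4 in [2144,2384]: 61.
Of those, multiples of 100: 2 (not leap unless ÷400).
Multiples of 400: 0.
Leap years = 61 − 2 + 0 = 59.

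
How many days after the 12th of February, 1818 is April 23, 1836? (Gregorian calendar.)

6645

Feb 12, 1818 → Feb 12, 1819: 365 days.
Feb 12, 1819 → Feb 12, 1820: 365 days.
Feb 12, 1820 → Feb 12, 1821: 366 days (Feb 29, 1820 is in that span).
Feb 12, 1821 → Feb 12, 1822: 365 days.
Feb 12, 1822 → Feb 12, 1823: 365 days.
Feb 12, 1823 → Feb 12, 1824: 365 days.
Feb 12, 1824 → Feb 12, 1825: 366 days (Feb 29, 1824 is in that span).
Feb 12, 1825 → Feb 12, 1826: 365 days.
Feb 12, 1826 → Feb 12, 1827: 365 days.
Feb 12, 1827 → Feb 12, 1828: 365 days.
Feb 12, 1828 → Feb 12, 1829: 366 days (Feb 29, 1828 is in that span).
Feb 12, 1829 → Feb 12, 1830: 365 days.
Feb 12, 1830 → Feb 12, 1831: 365 days.
Feb 12, 1831 → Feb 12, 1832: 365 days.
Feb 12, 1832 → Feb 12, 1833: 366 days (Feb 29, 1832 is in that span).
Feb 12, 1833 → Feb 12, 1834: 365 days.
Feb 12, 1834 → Feb 12, 1835: 365 days.
Feb 12, 1835 → Feb 12, 1836: 365 days.
Feb 12, 1836 → Mar 12, 1836: 29 days (February has 29).
Mar 12, 1836 → Apr 12, 1836: 31 days (March has 31).
Apr 12, 1836 → Apr 23, 1836: 11 days.
Total: 6645 days.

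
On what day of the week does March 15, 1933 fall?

Wednesday

Doomsday rule: the anchor day for the 1900s is Wednesday. For year 33: 33÷12 = 2 r 9, and 9÷4 = 2, so 2+9+2 = 13.
Wednesday + 13 ≡ Tuesday — that's 1933's doomsday.
In March the doomsday date is Mar 14.
Mar 15 is 1 day after Mar 14; 1 mod 7 = 1, so Tuesday + 1 = Wednesday.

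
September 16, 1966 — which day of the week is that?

Friday

Doomsday rule: the anchor day for the 1900s is Wednesday. For year 66: 66÷12 = 5 r 6, and 6÷4 = 1, so 5+6+1 = 12.
Wednesday + 12 ≡ Monday — that's 1966's doomsday.
In September the doomsday date is Sep 5.
Sep 16 is 11 days after Sep 5; 11 mod 7 = 4, so Monday + 4 = Friday.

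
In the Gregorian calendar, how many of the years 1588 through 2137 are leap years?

Multiples of 4 in [1588,2137]: 138.
Of those, multiples of 100: 6 (not leap unless ÷400).
Multiples of 400: 2.
Leap years = 138 − 6 + 2 = 134.

134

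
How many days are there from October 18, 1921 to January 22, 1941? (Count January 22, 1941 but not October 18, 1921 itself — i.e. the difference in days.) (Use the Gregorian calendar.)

7036

Oct 18, 1921 → Oct 18, 1922: 365 days.
Oct 18, 1922 → Oct 18, 1923: 365 days.
Oct 18, 1923 → Oct 18, 1924: 366 days (Feb 29, 1924 is in that span).
Oct 18, 1924 → Oct 18, 1925: 365 days.
Oct 18, 1925 → Oct 18, 1926: 365 days.
Oct 18, 1926 → Oct 18, 1927: 365 days.
Oct 18, 1927 → Oct 18, 1928: 366 days (Feb 29, 1928 is in that span).
Oct 18, 1928 → Oct 18, 1929: 365 days.
Oct 18, 1929 → Oct 18, 1930: 365 days.
Oct 18, 1930 → Oct 18, 1931: 365 days.
Oct 18, 1931 → Oct 18, 1932: 366 days (Feb 29, 1932 is in that span).
Oct 18, 1932 → Oct 18, 1933: 365 days.
Oct 18, 1933 → Oct 18, 1934: 365 days.
Oct 18, 1934 → Oct 18, 1935: 365 days.
Oct 18, 1935 → Oct 18, 1936: 366 days (Feb 29, 1936 is in that span).
Oct 18, 1936 → Oct 18, 1937: 365 days.
Oct 18, 1937 → Oct 18, 1938: 365 days.
Oct 18, 1938 → Oct 18, 1939: 365 days.
Oct 18, 1939 → Oct 18, 1940: 366 days (Feb 29, 1940 is in that span).
Oct 18, 1940 → Nov 18, 1940: 31 days (October has 31).
Nov 18, 1940 → Dec 18, 1940: 30 days (November has 30).
Dec 18, 1940 → Jan 18, 1941: 31 days (December has 31).
Jan 18, 1941 → Jan 22, 1941: 4 days.
Total: 7036 days.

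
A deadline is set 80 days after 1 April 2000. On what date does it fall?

June 20, 2000

Apr has 30 days: +30 → May 1, 2000 (50 left).
May has 31 days: +31 → Jun 1, 2000 (19 left).
+19 → Jun 20, 2000.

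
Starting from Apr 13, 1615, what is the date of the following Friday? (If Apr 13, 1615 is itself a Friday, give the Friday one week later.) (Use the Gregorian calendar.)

Apr 13, 1615 is a Monday.
From Monday to the next Friday is 4 days.
Apr 13, 1615 + 4 = Apr 17, 1615.

April 17, 1615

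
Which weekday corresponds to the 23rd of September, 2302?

Doomsday rule: the anchor day for the 2300s is Wednesday. For year 02: 2÷12 = 0 r 2, and 2÷4 = 0, so 0+2+0 = 2.
Wednesday + 2 ≡ Friday — that's 2302's doomsday.
In September the doomsday date is Sep 5.
Sep 23 is 18 days after Sep 5; 18 mod 7 = 4, so Friday + 4 = Tuesday.

Tuesday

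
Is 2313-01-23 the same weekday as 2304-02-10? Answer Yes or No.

No

From Feb 10, 2304 to Jan 23, 2313 is 3270 days.
3270 mod 7 = 1, so they are different weekdays.
(Feb 10, 2304 is a Wednesday; Jan 23, 2313 is a Thursday.)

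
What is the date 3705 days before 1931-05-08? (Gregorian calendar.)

−365 (one year) → May 8, 1930 (3340 left).
−365 (one year) → May 8, 1929 (2975 left).
−365 (one year) → May 8, 1928 (2610 left).
−366 (one year; includes Feb 29, 1928) → May 8, 1927 (2244 left).
−365 (one year) → May 8, 1926 (1879 left).
−365 (one year) → May 8, 1925 (1514 left).
−365 (one year) → May 8, 1924 (1149 left).
−366 (one year; includes Feb 29, 1924) → May 8, 1923 (783 left).
−365 (one year) → May 8, 1922 (418 left).
−365 (one year) → May 8, 1921 (53 left).
−8 → Apr 30, 1921 (end of Apr, 30 days; 45 left).
−30 → Mar 31, 1921 (end of Mar, 31 days; 15 left).
−15 → Mar 16, 1921.

March 16, 1921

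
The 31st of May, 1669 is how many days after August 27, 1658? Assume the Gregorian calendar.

3930

Aug 27, 1658 → Aug 27, 1659: 365 days.
Aug 27, 1659 → Aug 27, 1660: 366 days (Feb 29, 1660 is in that span).
Aug 27, 1660 → Aug 27, 1661: 365 days.
Aug 27, 1661 → Aug 27, 1662: 365 days.
Aug 27, 1662 → Aug 27, 1663: 365 days.
Aug 27, 1663 → Aug 27, 1664: 366 days (Feb 29, 1664 is in that span).
Aug 27, 1664 → Aug 27, 1665: 365 days.
Aug 27, 1665 → Aug 27, 1666: 365 days.
Aug 27, 1666 → Aug 27, 1667: 365 days.
Aug 27, 1667 → Aug 27, 1668: 366 days (Feb 29, 1668 is in that span).
Aug 27, 1668 → Sep 27, 1668: 31 days (August has 31).
Sep 27, 1668 → Oct 27, 1668: 30 days (September has 30).
Oct 27, 1668 → Nov 27, 1668: 31 days (October has 31).
Nov 27, 1668 → Dec 27, 1668: 30 days (November has 30).
Dec 27, 1668 → Jan 27, 1669: 31 days (December has 31).
Jan 27, 1669 → Feb 27, 1669: 31 days (January has 31).
Feb 27, 1669 → Mar 27, 1669: 28 days (February has 28).
Mar 27, 1669 → Apr 27, 1669: 31 days (March has 31).
Apr 27, 1669 → May 27, 1669: 30 days (April has 30).
May 27, 1669 → May 31, 1669: 4 days.
Total: 3930 days.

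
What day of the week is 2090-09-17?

Sunday

January 1, 2090 is a Sunday.
Jan 1, 2090 → Feb 1, 2090: 31 days (January has 31).
Feb 1, 2090 → Mar 1, 2090: 28 days (February has 28).
Mar 1, 2090 → Apr 1, 2090: 31 days (March has 31).
Apr 1, 2090 → May 1, 2090: 30 days (April has 30).
May 1, 2090 → Jun 1, 2090: 31 days (May has 31).
Jun 1, 2090 → Jul 1, 2090: 30 days (June has 30).
Jul 1, 2090 → Aug 1, 2090: 31 days (July has 31).
Aug 1, 2090 → Sep 1, 2090: 31 days (August has 31).
Sep 1, 2090 → Sep 17, 2090: 16 days.
Total: 259 days.
259 mod 7 = 0, so Sunday + 0 = Sunday.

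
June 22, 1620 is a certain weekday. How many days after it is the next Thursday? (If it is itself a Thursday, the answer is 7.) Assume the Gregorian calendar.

3

Jun 22, 1620 is a Monday.
From Monday to the next Thursday is 3 days.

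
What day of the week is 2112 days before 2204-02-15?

Friday

First find the weekday of Feb 15, 2204. Doomsday rule: the anchor day for the 2200s is Friday. For year 04: 4÷12 = 0 r 4, and 4÷4 = 1, so 0+4+1 = 5.
Friday + 5 ≡ Wednesday — that's 2204's doomsday.
In February the doomsday date is Feb 29 (2204 is a leap year (divisible by 4)).
Feb 15 is 14 days before Feb 29; 14 mod 7 = 0, so Wednesday − 0 = Wednesday.
2112 mod 7 = 5, so 2112 days before a Wednesday is Wednesday − 5 = Friday.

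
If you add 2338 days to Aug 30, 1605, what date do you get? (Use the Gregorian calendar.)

January 24, 1612

+365 (one year) → Aug 30, 1606 (1973 left).
+365 (one year) → Aug 30, 1607 (1608 left).
+366 (one year; includes Feb 29, 1608) → Aug 30, 1608 (1242 left).
+365 (one year) → Aug 30, 1609 (877 left).
+365 (one year) → Aug 30, 1610 (512 left).
+365 (one year) → Aug 30, 1611 (147 left).
Aug has 31 days: +2 → Sep 1, 1611 (145 left).
Sep has 30 days: +30 → Oct 1, 1611 (115 left).
Oct has 31 days: +31 → Nov 1, 1611 (84 left).
Nov has 30 days: +30 → Dec 1, 1611 (54 left).
Dec has 31 days: +31 → Jan 1, 1612 (23 left).
+23 → Jan 24, 1612.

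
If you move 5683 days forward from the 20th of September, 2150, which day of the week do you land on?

First find the weekday of Sep 20, 2150. Doomsday rule: the anchor day for the 2100s is Sunday. For year 50: 50÷12 = 4 r 2, and 2÷4 = 0, so 4+2+0 = 6.
Sunday + 6 ≡ Saturday — that's 2150's doomsday.
In September the doomsday date is Sep 5.
Sep 20 is 15 days after Sep 5; 15 mod 7 = 1, so Saturday + 1 = Sunday.
5683 mod 7 = 6, so 5683 days after a Sunday is Sunday + 6 = Saturday.

Saturday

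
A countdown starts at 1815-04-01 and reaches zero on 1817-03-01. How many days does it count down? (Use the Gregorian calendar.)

Apr 1, 1815 → Apr 1, 1816: 366 days (Feb 29, 1816 is in that span).
Apr 1, 1816 → May 1, 1816: 30 days (April has 30).
May 1, 1816 → Jun 1, 1816: 31 days (May has 31).
Jun 1, 1816 → Jul 1, 1816: 30 days (June has 30).
Jul 1, 1816 → Aug 1, 1816: 31 days (July has 31).
Aug 1, 1816 → Sep 1, 1816: 31 days (August has 31).
Sep 1, 1816 → Oct 1, 1816: 30 days (September has 30).
Oct 1, 1816 → Nov 1, 1816: 31 days (October has 31).
Nov 1, 1816 → Dec 1, 1816: 30 days (November has 30).
Dec 1, 1816 → Jan 1, 1817: 31 days (December has 31).
Jan 1, 1817 → Feb 1, 1817: 31 days (January has 31).
Feb 1, 1817 → Mar 1, 1817: 28 days.
Total: 700 days.

700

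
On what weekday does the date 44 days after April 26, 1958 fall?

Apr 26, 1958 is a Saturday.
44 mod 7 = 2, so 44 days after a Saturday is Saturday + 2 = Monday.

Monday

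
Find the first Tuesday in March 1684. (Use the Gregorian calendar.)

March 7, 1684

March 1, 1684 is a Wednesday.
The first Tuesday is therefore March 7 (6 days later).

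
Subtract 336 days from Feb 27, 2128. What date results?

March 28, 2127

−27 → Jan 31, 2128 (end of Jan, 31 days; 309 left).
−31 → Dec 31, 2127 (end of Dec, 31 days; 278 left).
−31 → Nov 30, 2127 (end of Nov, 30 days; 247 left).
−30 → Oct 31, 2127 (end of Oct, 31 days; 217 left).
−31 → Sep 30, 2127 (end of Sep, 30 days; 186 left).
−30 → Aug 31, 2127 (end of Aug, 31 days; 156 left).
−31 → Jul 31, 2127 (end of Jul, 31 days; 125 left).
−31 → Jun 30, 2127 (end of Jun, 30 days; 94 left).
−30 → May 31, 2127 (end of May, 31 days; 64 left).
−31 → Apr 30, 2127 (end of Apr, 30 days; 33 left).
−30 → Mar 31, 2127 (end of Mar, 31 days; 3 left).
−3 → Mar 28, 2127.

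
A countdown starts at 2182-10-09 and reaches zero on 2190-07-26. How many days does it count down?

2847

Oct 9, 2182 → Oct 9, 2183: 365 days.
Oct 9, 2183 → Oct 9, 2184: 366 days (Feb 29, 2184 is in that span).
Oct 9, 2184 → Oct 9, 2185: 365 days.
Oct 9, 2185 → Oct 9, 2186: 365 days.
Oct 9, 2186 → Oct 9, 2187: 365 days.
Oct 9, 2187 → Oct 9, 2188: 366 days (Feb 29, 2188 is in that span).
Oct 9, 2188 → Oct 9, 2189: 365 days.
Oct 9, 2189 → Nov 9, 2189: 31 days (October has 31).
Nov 9, 2189 → Dec 9, 2189: 30 days (November has 30).
Dec 9, 2189 → Jan 9, 2190: 31 days (December has 31).
Jan 9, 2190 → Feb 9, 2190: 31 days (January has 31).
Feb 9, 2190 → Mar 9, 2190: 28 days (February has 28).
Mar 9, 2190 → Apr 9, 2190: 31 days (March has 31).
Apr 9, 2190 → May 9, 2190: 30 days (April has 30).
May 9, 2190 → Jun 9, 2190: 31 days (May has 31).
Jun 9, 2190 → Jul 9, 2190: 30 days (June has 30).
Jul 9, 2190 → Jul 26, 2190: 17 days.
Total: 2847 days.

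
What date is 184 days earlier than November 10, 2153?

May 10, 2153

−10 → Oct 31, 2153 (end of Oct, 31 days; 174 left).
−31 → Sep 30, 2153 (end of Sep, 30 days; 143 left).
−30 → Aug 31, 2153 (end of Aug, 31 days; 113 left).
−31 → Jul 31, 2153 (end of Jul, 31 days; 82 left).
−31 → Jun 30, 2153 (end of Jun, 30 days; 51 left).
−30 → May 31, 2153 (end of May, 31 days; 21 left).
−21 → May 10, 2153.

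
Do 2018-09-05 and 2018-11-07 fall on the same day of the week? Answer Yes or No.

From Sep 5, 2018 to Nov 7, 2018 is 63 days.
63 mod 7 = 0, so they are the same weekday.
(Sep 5, 2018 is a Wednesday; Nov 7, 2018 is a Wednesday.)

Yes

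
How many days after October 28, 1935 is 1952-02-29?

5968

Oct 28, 1935 → Oct 28, 1936: 366 days (Feb 29, 1936 is in that span).
Oct 28, 1936 → Oct 28, 1937: 365 days.
Oct 28, 1937 → Oct 28, 1938: 365 days.
Oct 28, 1938 → Oct 28, 1939: 365 days.
Oct 28, 1939 → Oct 28, 1940: 366 days (Feb 29, 1940 is in that span).
Oct 28, 1940 → Oct 28, 1941: 365 days.
Oct 28, 1941 → Oct 28, 1942: 365 days.
Oct 28, 1942 → Oct 28, 1943: 365 days.
Oct 28, 1943 → Oct 28, 1944: 366 days (Feb 29, 1944 is in that span).
Oct 28, 1944 → Oct 28, 1945: 365 days.
Oct 28, 1945 → Oct 28, 1946: 365 days.
Oct 28, 1946 → Oct 28, 1947: 365 days.
Oct 28, 1947 → Oct 28, 1948: 366 days (Feb 29, 1948 is in that span).
Oct 28, 1948 → Oct 28, 1949: 365 days.
Oct 28, 1949 → Oct 28, 1950: 365 days.
Oct 28, 1950 → Oct 28, 1951: 365 days.
Oct 28, 1951 → Nov 28, 1951: 31 days (October has 31).
Nov 28, 1951 → Dec 28, 1951: 30 days (November has 30).
Dec 28, 1951 → Jan 28, 1952: 31 days (December has 31).
Jan 28, 1952 → Feb 28, 1952: 31 days (January has 31).
Feb 28, 1952 → Feb 29, 1952: 1 days.
Total: 5968 days.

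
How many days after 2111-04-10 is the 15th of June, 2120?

3354

Apr 10, 2111 → Apr 10, 2112: 366 days (Feb 29, 2112 is in that span).
Apr 10, 2112 → Apr 10, 2113: 365 days.
Apr 10, 2113 → Apr 10, 2114: 365 days.
Apr 10, 2114 → Apr 10, 2115: 365 days.
Apr 10, 2115 → Apr 10, 2116: 366 days (Feb 29, 2116 is in that span).
Apr 10, 2116 → Apr 10, 2117: 365 days.
Apr 10, 2117 → Apr 10, 2118: 365 days.
Apr 10, 2118 → Apr 10, 2119: 365 days.
Apr 10, 2119 → Apr 10, 2120: 366 days (Feb 29, 2120 is in that span).
Apr 10, 2120 → May 10, 2120: 30 days (April has 30).
May 10, 2120 → Jun 10, 2120: 31 days (May has 31).
Jun 10, 2120 → Jun 15, 2120: 5 days.
Total: 3354 days.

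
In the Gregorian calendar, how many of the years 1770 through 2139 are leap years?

Multiples of 4 in [1770,2139]: 92.
Of those, multiples of 100: 4 (not leap unless ÷400).
Multiples of 400: 1.
Leap years = 92 − 4 + 1 = 89.

89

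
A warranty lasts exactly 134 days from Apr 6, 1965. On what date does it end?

Apr has 30 days: +25 → May 1, 1965 (109 left).
May has 31 days: +31 → Jun 1, 1965 (78 left).
Jun has 30 days: +30 → Jul 1, 1965 (48 left).
Jul has 31 days: +31 → Aug 1, 1965 (17 left).
+17 → Aug 18, 1965.

August 18, 1965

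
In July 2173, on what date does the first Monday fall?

July 5, 2173

July 1, 2173 is a Thursday.
The first Monday is therefore July 5 (4 days later).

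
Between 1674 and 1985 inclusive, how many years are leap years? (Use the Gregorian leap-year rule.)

75

Multiples of 4 in [1674,1985]: 78.
Of those, multiples of 100: 3 (not leap unless ÷400).
Multiples of 400: 0.
Leap years = 78 − 3 + 0 = 75.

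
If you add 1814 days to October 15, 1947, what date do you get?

October 2, 1952

+366 (one year; includes Feb 29, 1948) → Oct 15, 1948 (1448 left).
+365 (one year) → Oct 15, 1949 (1083 left).
+365 (one year) → Oct 15, 1950 (718 left).
+365 (one year) → Oct 15, 1951 (353 left).
Oct has 31 days: +17 → Nov 1, 1951 (336 left).
Nov has 30 days: +30 → Dec 1, 1951 (306 left).
Dec has 31 days: +31 → Jan 1, 1952 (275 left).
Jan has 31 days: +31 → Feb 1, 1952 (244 left).
Feb has 29 days: +29 → Mar 1, 1952 (215 left).
Mar has 31 days: +31 → Apr 1, 1952 (184 left).
Apr has 30 days: +30 → May 1, 1952 (154 left).
May has 31 days: +31 → Jun 1, 1952 (123 left).
Jun has 30 days: +30 → Jul 1, 1952 (93 left).
Jul has 31 days: +31 → Aug 1, 1952 (62 left).
Aug has 31 days: +31 → Sep 1, 1952 (31 left).
Sep has 30 days: +30 → Oct 1, 1952 (1 left).
+1 → Oct 2, 1952.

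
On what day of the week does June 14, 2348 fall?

Monday

Doomsday rule: the anchor day for the 2300s is Wednesday. For year 48: 48÷12 = 4 r 0, and 0÷4 = 0, so 4+0+0 = 4.
Wednesday + 4 ≡ Sunday — that's 2348's doomsday.
In June the doomsday date is Jun 6.
Jun 14 is 8 days after Jun 6; 8 mod 7 = 1, so Sunday + 1 = Monday.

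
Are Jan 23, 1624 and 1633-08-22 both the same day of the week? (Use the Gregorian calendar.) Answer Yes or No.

No

From Jan 23, 1624 to Aug 22, 1633 is 3499 days.
3499 mod 7 = 6, so they are different weekdays.
(Jan 23, 1624 is a Tuesday; Aug 22, 1633 is a Monday.)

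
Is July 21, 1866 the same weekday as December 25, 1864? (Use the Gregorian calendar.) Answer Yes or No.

From Dec 25, 1864 to Jul 21, 1866 is 573 days.
573 mod 7 = 6, so they are different weekdays.
(Dec 25, 1864 is a Sunday; Jul 21, 1866 is a Saturday.)

No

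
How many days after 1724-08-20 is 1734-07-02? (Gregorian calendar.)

3603

Aug 20, 1724 → Aug 20, 1725: 365 days.
Aug 20, 1725 → Aug 20, 1726: 365 days.
Aug 20, 1726 → Aug 20, 1727: 365 days.
Aug 20, 1727 → Aug 20, 1728: 366 days (Feb 29, 1728 is in that span).
Aug 20, 1728 → Aug 20, 1729: 365 days.
Aug 20, 1729 → Aug 20, 1730: 365 days.
Aug 20, 1730 → Aug 20, 1731: 365 days.
Aug 20, 1731 → Aug 20, 1732: 366 days (Feb 29, 1732 is in that span).
Aug 20, 1732 → Aug 20, 1733: 365 days.
Aug 20, 1733 → Sep 20, 1733: 31 days (August has 31).
Sep 20, 1733 → Oct 20, 1733: 30 days (September has 30).
Oct 20, 1733 → Nov 20, 1733: 31 days (October has 31).
Nov 20, 1733 → Dec 20, 1733: 30 days (November has 30).
Dec 20, 1733 → Jan 20, 1734: 31 days (December has 31).
Jan 20, 1734 → Feb 20, 1734: 31 days (January has 31).
Feb 20, 1734 → Mar 20, 1734: 28 days (February has 28).
Mar 20, 1734 → Apr 20, 1734: 31 days (March has 31).
Apr 20, 1734 → May 20, 1734: 30 days (April has 30).
May 20, 1734 → Jun 20, 1734: 31 days (May has 31).
Jun 20, 1734 → Jul 2, 1734: 12 days.
Total: 3603 days.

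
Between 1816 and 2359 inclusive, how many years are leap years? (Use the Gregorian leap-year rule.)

132

Multiples of 4 in [1816,2359]: 136.
Of those, multiples of 100: 5 (not leap unless ÷400).
Multiples of 400: 1.
Leap years = 136 − 5 + 1 = 132.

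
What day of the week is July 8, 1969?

Tuesday

Doomsday rule: the anchor day for the 1900s is Wednesday. For year 69: 69÷12 = 5 r 9, and 9÷4 = 2, so 5+9+2 = 16.
Wednesday + 16 ≡ Friday — that's 1969's doomsday.
In July the doomsday date is Jul 11.
Jul 8 is 3 days before Jul 11; 3 mod 7 = 3, so Friday − 3 = Tuesday.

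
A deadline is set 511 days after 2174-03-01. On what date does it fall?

July 25, 2175

+365 (one year) → Mar 1, 2175 (146 left).
Mar has 31 days: +31 → Apr 1, 2175 (115 left).
Apr has 30 days: +30 → May 1, 2175 (85 left).
May has 31 days: +31 → Jun 1, 2175 (54 left).
Jun has 30 days: +30 → Jul 1, 2175 (24 left).
+24 → Jul 25, 2175.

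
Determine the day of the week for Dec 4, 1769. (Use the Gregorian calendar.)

Doomsday rule: the anchor day for the 1700s is Sunday. For year 69: 69÷12 = 5 r 9, and 9÷4 = 2, so 5+9+2 = 16.
Sunday + 16 ≡ Tuesday — that's 1769's doomsday.
In December the doomsday date is Dec 12.
Dec 4 is 8 days before Dec 12; 8 mod 7 = 1, so Tuesday − 1 = Monday.

Monday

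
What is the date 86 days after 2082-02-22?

Feb has 28 days: +7 → Mar 1, 2082 (79 left).
Mar has 31 days: +31 → Apr 1, 2082 (48 left).
Apr has 30 days: +30 → May 1, 2082 (18 left).
+18 → May 19, 2082.

May 19, 2082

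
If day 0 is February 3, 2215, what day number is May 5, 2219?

Feb 3, 2215 → Feb 3, 2216: 365 days.
Feb 3, 2216 → Feb 3, 2217: 366 days (Feb 29, 2216 is in that span).
Feb 3, 2217 → Feb 3, 2218: 365 days.
Feb 3, 2218 → Feb 3, 2219: 365 days.
Feb 3, 2219 → Mar 3, 2219: 28 days (February has 28).
Mar 3, 2219 → Apr 3, 2219: 31 days (March has 31).
Apr 3, 2219 → May 3, 2219: 30 days (April has 30).
May 3, 2219 → May 5, 2219: 2 days.
Total: 1552 days.

1552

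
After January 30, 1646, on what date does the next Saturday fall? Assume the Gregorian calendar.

February 3, 1646

Jan 30, 1646 is a Tuesday.
From Tuesday to the next Saturday is 4 days.
Jan 30, 1646 + 4 = Feb 3, 1646.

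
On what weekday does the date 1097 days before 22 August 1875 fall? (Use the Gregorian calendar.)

First find the weekday of Aug 22, 1875. Doomsday rule: the anchor day for the 1800s is Friday. For year 75: 75÷12 = 6 r 3, and 3÷4 = 0, so 6+3+0 = 9.
Friday + 9 ≡ Sunday — that's 1875's doomsday.
In August the doomsday date is Aug 8.
Aug 22 is 14 days after Aug 8; 14 mod 7 = 0, so Sunday + 0 = Sunday.
1097 mod 7 = 5, so 1097 days before a Sunday is Sunday − 5 = Tuesday.

Tuesday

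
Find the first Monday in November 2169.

November 6, 2169

November 1, 2169 is a Wednesday.
The first Monday is therefore November 6 (5 days later).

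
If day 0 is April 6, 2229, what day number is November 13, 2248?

7161

Apr 6, 2229 → Apr 6, 2230: 365 days.
Apr 6, 2230 → Apr 6, 2231: 365 days.
Apr 6, 2231 → Apr 6, 2232: 366 days (Feb 29, 2232 is in that span).
Apr 6, 2232 → Apr 6, 2233: 365 days.
Apr 6, 2233 → Apr 6, 2234: 365 days.
Apr 6, 2234 → Apr 6, 2235: 365 days.
Apr 6, 2235 → Apr 6, 2236: 366 days (Feb 29, 2236 is in that span).
Apr 6, 2236 → Apr 6, 2237: 365 days.
Apr 6, 2237 → Apr 6, 2238: 365 days.
Apr 6, 2238 → Apr 6, 2239: 365 days.
Apr 6, 2239 → Apr 6, 2240: 366 days (Feb 29, 2240 is in that span).
Apr 6, 2240 → Apr 6, 2241: 365 days.
Apr 6, 2241 → Apr 6, 2242: 365 days.
Apr 6, 2242 → Apr 6, 2243: 365 days.
Apr 6, 2243 → Apr 6, 2244: 366 days (Feb 29, 2244 is in that span).
Apr 6, 2244 → Apr 6, 2245: 365 days.
Apr 6, 2245 → Apr 6, 2246: 365 days.
Apr 6, 2246 → Apr 6, 2247: 365 days.
Apr 6, 2247 → Apr 6, 2248: 366 days (Feb 29, 2248 is in that span).
Apr 6, 2248 → May 6, 2248: 30 days (April has 30).
May 6, 2248 → Jun 6, 2248: 31 days (May has 31).
Jun 6, 2248 → Jul 6, 2248: 30 days (June has 30).
Jul 6, 2248 → Aug 6, 2248: 31 days (July has 31).
Aug 6, 2248 → Sep 6, 2248: 31 days (August has 31).
Sep 6, 2248 → Oct 6, 2248: 30 days (September has 30).
Oct 6, 2248 → Nov 6, 2248: 31 days (October has 31).
Nov 6, 2248 → Nov 13, 2248: 7 days.
Total: 7161 days.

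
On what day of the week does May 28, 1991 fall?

Tuesday

January 1, 1991 is a Tuesday.
Jan 1, 1991 → Feb 1, 1991: 31 days (January has 31).
Feb 1, 1991 → Mar 1, 1991: 28 days (February has 28).
Mar 1, 1991 → Apr 1, 1991: 31 days (March has 31).
Apr 1, 1991 → May 1, 1991: 30 days (April has 30).
May 1, 1991 → May 28, 1991: 27 days.
Total: 147 days.
147 mod 7 = 0, so Tuesday + 0 = Tuesday.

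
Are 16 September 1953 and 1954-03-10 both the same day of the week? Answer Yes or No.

Yes

From Sep 16, 1953 to Mar 10, 1954 is 175 days.
175 mod 7 = 0, so they are the same weekday.
(Sep 16, 1953 is a Wednesday; Mar 10, 1954 is a Wednesday.)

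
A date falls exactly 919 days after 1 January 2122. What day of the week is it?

First find the weekday of Jan 1, 2122. Doomsday rule: the anchor day for the 2100s is Sunday. For year 22: 22÷12 = 1 r 10, and 10÷4 = 2, so 1+10+2 = 13.
Sunday + 13 ≡ Saturday — that's 2122's doomsday.
In January the doomsday date is Jan 3 (2122 is not a leap year).
Jan 1 is 2 days before Jan 3; 2 mod 7 = 2, so Saturday − 2 = Thursday.
919 mod 7 = 2, so 919 days after a Thursday is Thursday + 2 = Saturday.

Saturday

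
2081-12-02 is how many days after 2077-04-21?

1686

Apr 21, 2077 → Apr 21, 2078: 365 days.
Apr 21, 2078 → Apr 21, 2079: 365 days.
Apr 21, 2079 → Apr 21, 2080: 366 days (Feb 29, 2080 is in that span).
Apr 21, 2080 → Apr 21, 2081: 365 days.
Apr 21, 2081 → May 21, 2081: 30 days (April has 30).
May 21, 2081 → Jun 21, 2081: 31 days (May has 31).
Jun 21, 2081 → Jul 21, 2081: 30 days (June has 30).
Jul 21, 2081 → Aug 21, 2081: 31 days (July has 31).
Aug 21, 2081 → Sep 21, 2081: 31 days (August has 31).
Sep 21, 2081 → Oct 21, 2081: 30 days (September has 30).
Oct 21, 2081 → Nov 21, 2081: 31 days (October has 31).
Nov 21, 2081 → Dec 2, 2081: 11 days.
Total: 1686 days.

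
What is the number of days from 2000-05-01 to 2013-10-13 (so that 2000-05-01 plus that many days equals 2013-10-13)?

4913

May 1, 2000 → May 1, 2001: 365 days.
May 1, 2001 → May 1, 2002: 365 days.
May 1, 2002 → May 1, 2003: 365 days.
May 1, 2003 → May 1, 2004: 366 days (Feb 29, 2004 is in that span).
May 1, 2004 → May 1, 2005: 365 days.
May 1, 2005 → May 1, 2006: 365 days.
May 1, 2006 → May 1, 2007: 365 days.
May 1, 2007 → May 1, 2008: 366 days (Feb 29, 2008 is in that span).
May 1, 2008 → May 1, 2009: 365 days.
May 1, 2009 → May 1, 2010: 365 days.
May 1, 2010 → May 1, 2011: 365 days.
May 1, 2011 → May 1, 2012: 366 days (Feb 29, 2012 is in that span).
May 1, 2012 → May 1, 2013: 365 days.
May 1, 2013 → Jun 1, 2013: 31 days (May has 31).
Jun 1, 2013 → Jul 1, 2013: 30 days (June has 30).
Jul 1, 2013 → Aug 1, 2013: 31 days (July has 31).
Aug 1, 2013 → Sep 1, 2013: 31 days (August has 31).
Sep 1, 2013 → Oct 1, 2013: 30 days (September has 30).
Oct 1, 2013 → Oct 13, 2013: 12 days.
Total: 4913 days.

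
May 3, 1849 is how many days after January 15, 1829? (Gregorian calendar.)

7413

Jan 15, 1829 → Jan 15, 1830: 365 days.
Jan 15, 1830 → Jan 15, 1831: 365 days.
Jan 15, 1831 → Jan 15, 1832: 365 days.
Jan 15, 1832 → Jan 15, 1833: 366 days (Feb 29, 1832 is in that span).
Jan 15, 1833 → Jan 15, 1834: 365 days.
Jan 15, 1834 → Jan 15, 1835: 365 days.
Jan 15, 1835 → Jan 15, 1836: 365 days.
Jan 15, 1836 → Jan 15, 1837: 366 days (Feb 29, 1836 is in that span).
Jan 15, 1837 → Jan 15, 1838: 365 days.
Jan 15, 1838 → Jan 15, 1839: 365 days.
Jan 15, 1839 → Jan 15, 1840: 365 days.
Jan 15, 1840 → Jan 15, 1841: 366 days (Feb 29, 1840 is in that span).
Jan 15, 1841 → Jan 15, 1842: 365 days.
Jan 15, 1842 → Jan 15, 1843: 365 days.
Jan 15, 1843 → Jan 15, 1844: 365 days.
Jan 15, 1844 → Jan 15, 1845: 366 days (Feb 29, 1844 is in that span).
Jan 15, 1845 → Jan 15, 1846: 365 days.
Jan 15, 1846 → Jan 15, 1847: 365 days.
Jan 15, 1847 → Jan 15, 1848: 365 days.
Jan 15, 1848 → Jan 15, 1849: 366 days (Feb 29, 1848 is in that span).
Jan 15, 1849 → Feb 15, 1849: 31 days (January has 31).
Feb 15, 1849 → Mar 15, 1849: 28 days (February has 28).
Mar 15, 1849 → Apr 15, 1849: 31 days (March has 31).
Apr 15, 1849 → May 3, 1849: 18 days.
Total: 7413 days.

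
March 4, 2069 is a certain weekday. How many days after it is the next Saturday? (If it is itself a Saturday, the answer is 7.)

5

Mar 4, 2069 is a Monday.
From Monday to the next Saturday is 5 days.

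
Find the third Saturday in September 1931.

September 19, 1931

September 1, 1931 is a Tuesday.
The first Saturday is therefore September 5 (4 days later).
The third Saturday is 5 + 2×7 = September 19.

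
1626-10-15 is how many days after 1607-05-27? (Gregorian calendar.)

7081

May 27, 1607 → May 27, 1608: 366 days (Feb 29, 1608 is in that span).
May 27, 1608 → May 27, 1609: 365 days.
May 27, 1609 → May 27, 1610: 365 days.
May 27, 1610 → May 27, 1611: 365 days.
May 27, 1611 → May 27, 1612: 366 days (Feb 29, 1612 is in that span).
May 27, 1612 → May 27, 1613: 365 days.
May 27, 1613 → May 27, 1614: 365 days.
May 27, 1614 → May 27, 1615: 365 days.
May 27, 1615 → May 27, 1616: 366 days (Feb 29, 1616 is in that span).
May 27, 1616 → May 27, 1617: 365 days.
May 27, 1617 → May 27, 1618: 365 days.
May 27, 1618 → May 27, 1619: 365 days.
May 27, 1619 → May 27, 1620: 366 days (Feb 29, 1620 is in that span).
May 27, 1620 → May 27, 1621: 365 days.
May 27, 1621 → May 27, 1622: 365 days.
May 27, 1622 → May 27, 1623: 365 days.
May 27, 1623 → May 27, 1624: 366 days (Feb 29, 1624 is in that span).
May 27, 1624 → May 27, 1625: 365 days.
May 27, 1625 → May 27, 1626: 365 days.
May 27, 1626 → Jun 27, 1626: 31 days (May has 31).
Jun 27, 1626 → Jul 27, 1626: 30 days (June has 30).
Jul 27, 1626 → Aug 27, 1626: 31 days (July has 31).
Aug 27, 1626 → Sep 27, 1626: 31 days (August has 31).
Sep 27, 1626 → Oct 15, 1626: 18 days.
Total: 7081 days.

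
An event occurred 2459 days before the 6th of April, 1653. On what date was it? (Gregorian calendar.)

July 13, 1646

−365 (one year) → Apr 6, 1652 (2094 left).
−366 (one year; includes Feb 29, 1652) → Apr 6, 1651 (1728 left).
−365 (one year) → Apr 6, 1650 (1363 left).
−365 (one year) → Apr 6, 1649 (998 left).
−365 (one year) → Apr 6, 1648 (633 left).
−366 (one year; includes Feb 29, 1648) → Apr 6, 1647 (267 left).
−6 → Mar 31, 1647 (end of Mar, 31 days; 261 left).
−31 → Feb 28, 1647 (end of Feb, 28 days; 230 left).
−28 → Jan 31, 1647 (end of Jan, 31 days; 202 left).
−31 → Dec 31, 1646 (end of Dec, 31 days; 171 left).
−31 → Nov 30, 1646 (end of Nov, 30 days; 140 left).
−30 → Oct 31, 1646 (end of Oct, 31 days; 110 left).
−31 → Sep 30, 1646 (end of Sep, 30 days; 79 left).
−30 → Aug 31, 1646 (end of Aug, 31 days; 49 left).
−31 → Jul 31, 1646 (end of Jul, 31 days; 18 left).
−18 → Jul 13, 1646.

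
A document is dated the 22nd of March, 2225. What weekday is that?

Tuesday

Doomsday rule: the anchor day for the 2200s is Friday. For year 25: 25÷12 = 2 r 1, and 1÷4 = 0, so 2+1+0 = 3.
Friday + 3 ≡ Monday — that's 2225's doomsday.
In March the doomsday date is Mar 14.
Mar 22 is 8 days after Mar 14; 8 mod 7 = 1, so Monday + 1 = Tuesday.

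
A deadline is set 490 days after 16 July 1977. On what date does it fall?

+365 (one year) → Jul 16, 1978 (125 left).
Jul has 31 days: +16 → Aug 1, 1978 (109 left).
Aug has 31 days: +31 → Sep 1, 1978 (78 left).
Sep has 30 days: +30 → Oct 1, 1978 (48 left).
Oct has 31 days: +31 → Nov 1, 1978 (17 left).
+17 → Nov 18, 1978.

November 18, 1978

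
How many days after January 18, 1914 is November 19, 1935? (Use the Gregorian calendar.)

7975

Jan 18, 1914 → Jan 18, 1915: 365 days.
Jan 18, 1915 → Jan 18, 1916: 365 days.
Jan 18, 1916 → Jan 18, 1917: 366 days (Feb 29, 1916 is in that span).
Jan 18, 1917 → Jan 18, 1918: 365 days.
Jan 18, 1918 → Jan 18, 1919: 365 days.
Jan 18, 1919 → Jan 18, 1920: 365 days.
Jan 18, 1920 → Jan 18, 1921: 366 days (Feb 29, 1920 is in that span).
Jan 18, 1921 → Jan 18, 1922: 365 days.
Jan 18, 1922 → Jan 18, 1923: 365 days.
Jan 18, 1923 → Jan 18, 1924: 365 days.
Jan 18, 1924 → Jan 18, 1925: 366 days (Feb 29, 1924 is in that span).
Jan 18, 1925 → Jan 18, 1926: 365 days.
Jan 18, 1926 → Jan 18, 1927: 365 days.
Jan 18, 1927 → Jan 18, 1928: 365 days.
Jan 18, 1928 → Jan 18, 1929: 366 days (Feb 29, 1928 is in that span).
Jan 18, 1929 → Jan 18, 1930: 365 days.
Jan 18, 1930 → Jan 18, 1931: 365 days.
Jan 18, 1931 → Jan 18, 1932: 365 days.
Jan 18, 1932 → Jan 18, 1933: 366 days (Feb 29, 1932 is in that span).
Jan 18, 1933 → Jan 18, 1934: 365 days.
Jan 18, 1934 → Jan 18, 1935: 365 days.
Jan 18, 1935 → Feb 18, 1935: 31 days (January has 31).
Feb 18, 1935 → Mar 18, 1935: 28 days (February has 28).
Mar 18, 1935 → Apr 18, 1935: 31 days (March has 31).
Apr 18, 1935 → May 18, 1935: 30 days (April has 30).
May 18, 1935 → Jun 18, 1935: 31 days (May has 31).
Jun 18, 1935 → Jul 18, 1935: 30 days (June has 30).
Jul 18, 1935 → Aug 18, 1935: 31 days (July has 31).
Aug 18, 1935 → Sep 18, 1935: 31 days (August has 31).
Sep 18, 1935 → Oct 18, 1935: 30 days (September has 30).
Oct 18, 1935 → Nov 18, 1935: 31 days (October has 31).
Nov 18, 1935 → Nov 19, 1935: 1 days.
Total: 7975 days.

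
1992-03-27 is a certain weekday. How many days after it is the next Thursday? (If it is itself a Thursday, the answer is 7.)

6

Mar 27, 1992 is a Friday.
From Friday to the next Thursday is 6 days.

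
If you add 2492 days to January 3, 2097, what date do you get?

November 1, 2103

+365 (one year) → Jan 3, 2098 (2127 left).
+365 (one year) → Jan 3, 2099 (1762 left).
+365 (one year) → Jan 3, 2100 (1397 left).
+365 (one year) → Jan 3, 2101 (1032 left).
+365 (one year) → Jan 3, 2102 (667 left).
+365 (one year) → Jan 3, 2103 (302 left).
Jan has 31 days: +29 → Feb 1, 2103 (273 left).
Feb has 28 days: +28 → Mar 1, 2103 (245 left).
Mar has 31 days: +31 → Apr 1, 2103 (214 left).
Apr has 30 days: +30 → May 1, 2103 (184 left).
May has 31 days: +31 → Jun 1, 2103 (153 left).
Jun has 30 days: +30 → Jul 1, 2103 (123 left).
Jul has 31 days: +31 → Aug 1, 2103 (92 left).
Aug has 31 days: +31 → Sep 1, 2103 (61 left).
Sep has 30 days: +30 → Oct 1, 2103 (31 left).
Oct has 31 days: +31 → Nov 1, 2103 (0 left).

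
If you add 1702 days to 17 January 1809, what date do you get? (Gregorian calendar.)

September 15, 1813

+365 (one year) → Jan 17, 1810 (1337 left).
+365 (one year) → Jan 17, 1811 (972 left).
+365 (one year) → Jan 17, 1812 (607 left).
+366 (one year; includes Feb 29, 1812) → Jan 17, 1813 (241 left).
Jan has 31 days: +15 → Feb 1, 1813 (226 left).
Feb has 28 days: +28 → Mar 1, 1813 (198 left).
Mar has 31 days: +31 → Apr 1, 1813 (167 left).
Apr has 30 days: +30 → May 1, 1813 (137 left).
May has 31 days: +31 → Jun 1, 1813 (106 left).
Jun has 30 days: +30 → Jul 1, 1813 (76 left).
Jul has 31 days: +31 → Aug 1, 1813 (45 left).
Aug has 31 days: +31 → Sep 1, 1813 (14 left).
+14 → Sep 15, 1813.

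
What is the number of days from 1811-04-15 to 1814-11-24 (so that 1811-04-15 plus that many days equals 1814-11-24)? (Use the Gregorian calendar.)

1319

Apr 15, 1811 → Apr 15, 1812: 366 days (Feb 29, 1812 is in that span).
Apr 15, 1812 → Apr 15, 1813: 365 days.
Apr 15, 1813 → Apr 15, 1814: 365 days.
Apr 15, 1814 → May 15, 1814: 30 days (April has 30).
May 15, 1814 → Jun 15, 1814: 31 days (May has 31).
Jun 15, 1814 → Jul 15, 1814: 30 days (June has 30).
Jul 15, 1814 → Aug 15, 1814: 31 days (July has 31).
Aug 15, 1814 → Sep 15, 1814: 31 days (August has 31).
Sep 15, 1814 → Oct 15, 1814: 30 days (September has 30).
Oct 15, 1814 → Nov 15, 1814: 31 days (October has 31).
Nov 15, 1814 → Nov 24, 1814: 9 days.
Total: 1319 days.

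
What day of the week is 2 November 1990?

Friday

January 1, 1990 is a Monday.
Jan 1, 1990 → Feb 1, 1990: 31 days (January has 31).
Feb 1, 1990 → Mar 1, 1990: 28 days (February has 28).
Mar 1, 1990 → Apr 1, 1990: 31 days (March has 31).
Apr 1, 1990 → May 1, 1990: 30 days (April has 30).
May 1, 1990 → Jun 1, 1990: 31 days (May has 31).
Jun 1, 1990 → Jul 1, 1990: 30 days (June has 30).
Jul 1, 1990 → Aug 1, 1990: 31 days (July has 31).
Aug 1, 1990 → Sep 1, 1990: 31 days (August has 31).
Sep 1, 1990 → Oct 1, 1990: 30 days (September has 30).
Oct 1, 1990 → Nov 1, 1990: 31 days (October has 31).
Nov 1, 1990 → Nov 2, 1990: 1 days.
Total: 305 days.
305 mod 7 = 4, so Monday + 4 = Friday.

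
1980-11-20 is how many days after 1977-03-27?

Mar 27, 1977 → Mar 27, 1978: 365 days.
Mar 27, 1978 → Mar 27, 1979: 365 days.
Mar 27, 1979 → Mar 27, 1980: 366 days (Feb 29, 1980 is in that span).
Mar 27, 1980 → Apr 27, 1980: 31 days (March has 31).
Apr 27, 1980 → May 27, 1980: 30 days (April has 30).
May 27, 1980 → Jun 27, 1980: 31 days (May has 31).
Jun 27, 1980 → Jul 27, 1980: 30 days (June has 30).
Jul 27, 1980 → Aug 27, 1980: 31 days (July has 31).
Aug 27, 1980 → Sep 27, 1980: 31 days (August has 31).
Sep 27, 1980 → Oct 27, 1980: 30 days (September has 30).
Oct 27, 1980 → Nov 20, 1980: 24 days.
Total: 1334 days.

1334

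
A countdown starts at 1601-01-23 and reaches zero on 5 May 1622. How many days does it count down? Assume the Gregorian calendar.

7772

Jan 23, 1601 → Jan 23, 1602: 365 days.
Jan 23, 1602 → Jan 23, 1603: 365 days.
Jan 23, 1603 → Jan 23, 1604: 365 days.
Jan 23, 1604 → Jan 23, 1605: 366 days (Feb 29, 1604 is in that span).
Jan 23, 1605 → Jan 23, 1606: 365 days.
Jan 23, 1606 → Jan 23, 1607: 365 days.
Jan 23, 1607 → Jan 23, 1608: 365 days.
Jan 23, 1608 → Jan 23, 1609: 366 days (Feb 29, 1608 is in that span).
Jan 23, 1609 → Jan 23, 1610: 365 days.
Jan 23, 1610 → Jan 23, 1611: 365 days.
Jan 23, 1611 → Jan 23, 1612: 365 days.
Jan 23, 1612 → Jan 23, 1613: 366 days (Feb 29, 1612 is in that span).
Jan 23, 1613 → Jan 23, 1614: 365 days.
Jan 23, 1614 → Jan 23, 1615: 365 days.
Jan 23, 1615 → Jan 23, 1616: 365 days.
Jan 23, 1616 → Jan 23, 1617: 366 days (Feb 29, 1616 is in that span).
Jan 23, 1617 → Jan 23, 1618: 365 days.
Jan 23, 1618 → Jan 23, 1619: 365 days.
Jan 23, 1619 → Jan 23, 1620: 365 days.
Jan 23, 1620 → Jan 23, 1621: 366 days (Feb 29, 1620 is in that span).
Jan 23, 1621 → Jan 23, 1622: 365 days.
Jan 23, 1622 → Feb 23, 1622: 31 days (January has 31).
Feb 23, 1622 → Mar 23, 1622: 28 days (February has 28).
Mar 23, 1622 → Apr 23, 1622: 31 days (March has 31).
Apr 23, 1622 → May 5, 1622: 12 days.
Total: 7772 days.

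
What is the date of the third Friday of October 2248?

October 20, 2248

October 1, 2248 is a Sunday.
The first Friday is therefore October 6 (5 days later).
The third Friday is 6 + 2×7 = October 20.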